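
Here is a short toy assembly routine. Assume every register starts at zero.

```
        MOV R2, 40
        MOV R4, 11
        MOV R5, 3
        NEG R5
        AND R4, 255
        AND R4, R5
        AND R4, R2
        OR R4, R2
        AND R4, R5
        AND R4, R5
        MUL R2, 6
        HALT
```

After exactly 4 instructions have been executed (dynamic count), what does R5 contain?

-3

MOV R2, 40 → R2=40
MOV R4, 11 → R4=11
MOV R5, 3 → R5=3
NEG R5 → R5=-(3)=-3
After step 4: R5 = -3.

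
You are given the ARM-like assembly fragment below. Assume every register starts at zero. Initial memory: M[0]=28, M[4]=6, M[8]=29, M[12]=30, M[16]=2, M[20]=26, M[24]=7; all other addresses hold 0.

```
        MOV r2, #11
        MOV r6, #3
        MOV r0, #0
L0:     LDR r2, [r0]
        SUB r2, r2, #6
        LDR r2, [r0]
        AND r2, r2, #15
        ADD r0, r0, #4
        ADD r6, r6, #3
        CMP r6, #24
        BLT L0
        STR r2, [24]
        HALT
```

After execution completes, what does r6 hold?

after MOV r2, #11: r2=11
after MOV r6, #3: r6=3
after MOV r0, #0: r0=0
after LDR r2, [r0]: r2=M[0]=28
after SUB r2, r2, #6: r2=28-6=22
after LDR r2, [r0]: r2=M[0]=28
after AND r2, r2, #15: r2=28&15=12
after ADD r0, r0, #4: r0=0+4=4
after ADD r6, r6, #3: r6=3+3=6
CMP r6, #24  (cmp 6,24)
BLT L0: taken
after LDR r2, [r0]: r2=M[4]=6
after SUB r2, r2, #6: r2=6-6=0
after LDR r2, [r0]: r2=M[4]=6
after AND r2, r2, #15: r2=6&15=6
after ADD r0, r0, #4: r0=4+4=8
after ADD r6, r6, #3: r6=6+3=9
CMP r6, #24  (cmp 9,24)
BLT L0: taken
after LDR r2, [r0]: r2=M[8]=29
after SUB r2, r2, #6: r2=29-6=23
after LDR r2, [r0]: r2=M[8]=29
after AND r2, r2, #15: r2=29&15=13
after ADD r0, r0, #4: r0=8+4=12
after ADD r6, r6, #3: r6=9+3=12
CMP r6, #24  (cmp 12,24)
BLT L0: taken
after LDR r2, [r0]: r2=M[12]=30
after SUB r2, r2, #6: r2=30-6=24
after LDR r2, [r0]: r2=M[12]=30
after AND r2, r2, #15: r2=30&15=14
after ADD r0, r0, #4: r0=12+4=16
after ADD r6, r6, #3: r6=12+3=15
CMP r6, #24  (cmp 15,24)
BLT L0: taken
after LDR r2, [r0]: r2=M[16]=2
after SUB r2, r2, #6: r2=2-6=-4
after LDR r2, [r0]: r2=M[16]=2
after AND r2, r2, #15: r2=2&15=2
after ADD r0, r0, #4: r0=16+4=20
after ADD r6, r6, #3: r6=15+3=18
CMP r6, #24  (cmp 18,24)
BLT L0: taken
after LDR r2, [r0]: r2=M[20]=26
after SUB r2, r2, #6: r2=26-6=20
after LDR r2, [r0]: r2=M[20]=26
after AND r2, r2, #15: r2=26&15=10
after ADD r0, r0, #4: r0=20+4=24
after ADD r6, r6, #3: r6=18+3=21
CMP r6, #24  (cmp 21,24)
BLT L0: taken
after LDR r2, [r0]: r2=M[24]=7
after SUB r2, r2, #6: r2=7-6=1
after LDR r2, [r0]: r2=M[24]=7
after AND r2, r2, #15: r2=7&15=7
after ADD r0, r0, #4: r0=24+4=28
after ADD r6, r6, #3: r6=21+3=24
CMP r6, #24  (cmp 24,24)
BLT L0: not taken
STR r2, [24] → M[24]=7
halt.

24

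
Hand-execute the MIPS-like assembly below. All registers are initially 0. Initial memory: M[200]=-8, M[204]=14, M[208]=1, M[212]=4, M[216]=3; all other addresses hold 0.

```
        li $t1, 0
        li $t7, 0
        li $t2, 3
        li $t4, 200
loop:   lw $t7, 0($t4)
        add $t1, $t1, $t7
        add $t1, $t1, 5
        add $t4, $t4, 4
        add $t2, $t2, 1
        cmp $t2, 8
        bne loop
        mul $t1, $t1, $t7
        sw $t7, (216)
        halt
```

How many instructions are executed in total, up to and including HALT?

after li $t1, 0: $t1=0
after li $t7, 0: $t7=0
after li $t2, 3: $t2=3
after li $t4, 200: $t4=200
after lw $t7, 0($t4): $t7=M[200]=-8
after add $t1, $t1, $t7: $t1=0+(-8)=-8
after add $t1, $t1, 5: $t1=(-8)+5=-3
after add $t4, $t4, 4: $t4=200+4=204
after add $t2, $t2, 1: $t2=3+1=4
cmp $t2, 8  (cmp 4,8)
bne loop: taken
after lw $t7, 0($t4): $t7=M[204]=14
after add $t1, $t1, $t7: $t1=(-3)+14=11
after add $t1, $t1, 5: $t1=11+5=16
after add $t4, $t4, 4: $t4=204+4=208
after add $t2, $t2, 1: $t2=4+1=5
cmp $t2, 8  (cmp 5,8)
bne loop: taken
after lw $t7, 0($t4): $t7=M[208]=1
after add $t1, $t1, $t7: $t1=16+1=17
after add $t1, $t1, 5: $t1=17+5=22
after add $t4, $t4, 4: $t4=208+4=212
after add $t2, $t2, 1: $t2=5+1=6
cmp $t2, 8  (cmp 6,8)
bne loop: taken
after lw $t7, 0($t4): $t7=M[212]=4
after add $t1, $t1, $t7: $t1=22+4=26
after add $t1, $t1, 5: $t1=26+5=31
after add $t4, $t4, 4: $t4=212+4=216
after add $t2, $t2, 1: $t2=6+1=7
cmp $t2, 8  (cmp 7,8)
bne loop: taken
after lw $t7, 0($t4): $t7=M[216]=3
after add $t1, $t1, $t7: $t1=31+3=34
after add $t1, $t1, 5: $t1=34+5=39
after add $t4, $t4, 4: $t4=216+4=220
after add $t2, $t2, 1: $t2=7+1=8
cmp $t2, 8  (cmp 8,8)
bne loop: not taken
after mul $t1, $t1, $t7: $t1=39*3=117
sw $t7, (216) → M[216]=3
halt.
Total executed instructions: 42.

42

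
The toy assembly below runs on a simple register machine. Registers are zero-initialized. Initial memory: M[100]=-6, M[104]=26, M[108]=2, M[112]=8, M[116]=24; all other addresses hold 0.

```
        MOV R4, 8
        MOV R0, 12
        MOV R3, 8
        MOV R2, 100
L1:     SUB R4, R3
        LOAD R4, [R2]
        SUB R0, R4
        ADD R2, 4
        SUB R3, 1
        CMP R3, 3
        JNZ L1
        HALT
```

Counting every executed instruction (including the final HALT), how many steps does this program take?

R4=8
R0=12
R3=8
R2=100
R4=8-8=0
R4=M[100]=-6
R0=12-(-6)=18
R2=100+4=104
R3=8-1=7
CMP R3, 3  (cmp 7,3)
JNZ L1: taken
R4=(-6)-7=-13
R4=M[104]=26
R0=18-26=-8
R2=104+4=108
R3=7-1=6
CMP R3, 3  (cmp 6,3)
JNZ L1: taken
R4=26-6=20
R4=M[108]=2
R0=(-8)-2=-10
R2=108+4=112
R3=6-1=5
CMP R3, 3  (cmp 5,3)
JNZ L1: taken
R4=2-5=-3
R4=M[112]=8
R0=(-10)-8=-18
R2=112+4=116
R3=5-1=4
CMP R3, 3  (cmp 4,3)
JNZ L1: taken
R4=8-4=4
R4=M[116]=24
R0=(-18)-24=-42
R2=116+4=120
R3=4-1=3
CMP R3, 3  (cmp 3,3)
JNZ L1: not taken
halt.
Total executed instructions: 40.

40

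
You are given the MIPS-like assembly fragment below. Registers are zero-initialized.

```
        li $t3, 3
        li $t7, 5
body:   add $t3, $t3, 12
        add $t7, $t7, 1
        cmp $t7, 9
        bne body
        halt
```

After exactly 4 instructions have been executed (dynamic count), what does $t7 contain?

6

after li $t3, 3: $t3=3
after li $t7, 5: $t7=5
after add $t3, $t3, 12: $t3=3+12=15
after add $t7, $t7, 1: $t7=5+1=6
After step 4: $t7 = 6.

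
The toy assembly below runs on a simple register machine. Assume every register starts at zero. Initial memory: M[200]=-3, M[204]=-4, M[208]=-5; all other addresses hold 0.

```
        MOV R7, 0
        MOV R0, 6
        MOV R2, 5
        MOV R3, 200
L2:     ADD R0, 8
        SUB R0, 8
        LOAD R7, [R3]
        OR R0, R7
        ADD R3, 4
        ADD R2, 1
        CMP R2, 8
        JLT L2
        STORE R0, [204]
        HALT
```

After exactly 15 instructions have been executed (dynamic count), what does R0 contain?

-1

MOV R7, 0 → R7=0
MOV R0, 6 → R0=6
MOV R2, 5 → R2=5
MOV R3, 200 → R3=200
ADD R0, 8 → R0=6+8=14
SUB R0, 8 → R0=14-8=6
LOAD R7, [R3] → R7=M[200]=-3
OR R0, R7 → R0=6|(-3)=-1
ADD R3, 4 → R3=200+4=204
ADD R2, 1 → R2=5+1=6
CMP R2, 8  (cmp 6,8)
JLT L2: taken
ADD R0, 8 → R0=(-1)+8=7
SUB R0, 8 → R0=7-8=-1
LOAD R7, [R3] → R7=M[204]=-4
After step 15: R0 = -1.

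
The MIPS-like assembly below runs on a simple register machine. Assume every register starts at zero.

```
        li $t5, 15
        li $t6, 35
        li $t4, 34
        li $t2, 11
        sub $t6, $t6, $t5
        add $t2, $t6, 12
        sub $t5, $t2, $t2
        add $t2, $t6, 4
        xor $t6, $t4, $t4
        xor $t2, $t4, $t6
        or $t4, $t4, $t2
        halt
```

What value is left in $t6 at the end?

0

$t5=15
$t6=35
$t4=34
$t2=11
$t6=35-15=20
$t2=20+12=32
$t5=32-32=0
$t2=20+4=24
$t6=34^34=0
$t2=34^0=34
$t4=34|34=34
halt.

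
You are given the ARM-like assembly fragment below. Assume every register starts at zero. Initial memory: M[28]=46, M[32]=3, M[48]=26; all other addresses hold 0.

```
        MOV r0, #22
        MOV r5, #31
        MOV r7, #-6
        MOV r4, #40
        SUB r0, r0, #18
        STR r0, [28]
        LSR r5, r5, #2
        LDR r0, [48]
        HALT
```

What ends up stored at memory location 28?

4

r0=22
r5=31
r7=-6
r4=40
r0=22-18=4
STR r0, [28] → M[28]=4
r5=31>>2=7
r0=M[48]=26
halt.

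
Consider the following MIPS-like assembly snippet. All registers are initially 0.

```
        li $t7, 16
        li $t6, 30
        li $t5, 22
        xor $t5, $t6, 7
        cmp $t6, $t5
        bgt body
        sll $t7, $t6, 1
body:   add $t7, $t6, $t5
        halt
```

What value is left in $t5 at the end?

li $t7, 16 → $t7=16
li $t6, 30 → $t6=30
li $t5, 22 → $t5=22
xor $t5, $t6, 7 → $t5=30^7=25
cmp $t6, $t5  (cmp 30,25)
bgt body: taken
add $t7, $t6, $t5 → $t7=30+25=55
halt.

25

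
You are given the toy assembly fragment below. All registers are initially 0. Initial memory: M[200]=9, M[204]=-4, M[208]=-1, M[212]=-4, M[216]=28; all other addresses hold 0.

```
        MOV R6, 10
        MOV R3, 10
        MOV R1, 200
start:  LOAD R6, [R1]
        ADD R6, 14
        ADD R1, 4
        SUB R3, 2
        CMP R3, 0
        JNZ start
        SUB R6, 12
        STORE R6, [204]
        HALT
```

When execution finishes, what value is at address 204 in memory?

30

MOV R6, 10 → R6=10
MOV R3, 10 → R3=10
MOV R1, 200 → R1=200
LOAD R6, [R1] → R6=M[200]=9
ADD R6, 14 → R6=9+14=23
ADD R1, 4 → R1=200+4=204
SUB R3, 2 → R3=10-2=8
CMP R3, 0  (cmp 8,0)
JNZ start: taken
LOAD R6, [R1] → R6=M[204]=-4
ADD R6, 14 → R6=(-4)+14=10
ADD R1, 4 → R1=204+4=208
SUB R3, 2 → R3=8-2=6
CMP R3, 0  (cmp 6,0)
JNZ start: taken
LOAD R6, [R1] → R6=M[208]=-1
ADD R6, 14 → R6=(-1)+14=13
ADD R1, 4 → R1=208+4=212
SUB R3, 2 → R3=6-2=4
CMP R3, 0  (cmp 4,0)
JNZ start: taken
LOAD R6, [R1] → R6=M[212]=-4
ADD R6, 14 → R6=(-4)+14=10
ADD R1, 4 → R1=212+4=216
SUB R3, 2 → R3=4-2=2
CMP R3, 0  (cmp 2,0)
JNZ start: taken
LOAD R6, [R1] → R6=M[216]=28
ADD R6, 14 → R6=28+14=42
ADD R1, 4 → R1=216+4=220
SUB R3, 2 → R3=2-2=0
CMP R3, 0  (cmp 0,0)
JNZ start: not taken
SUB R6, 12 → R6=42-12=30
STORE R6, [204] → M[204]=30
halt.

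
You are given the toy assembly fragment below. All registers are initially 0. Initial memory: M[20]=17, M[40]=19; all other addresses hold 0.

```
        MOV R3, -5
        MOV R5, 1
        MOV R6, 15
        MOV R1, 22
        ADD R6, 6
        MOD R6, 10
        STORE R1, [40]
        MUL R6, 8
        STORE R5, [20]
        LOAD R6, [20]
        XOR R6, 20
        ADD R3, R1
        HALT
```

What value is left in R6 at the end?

21

MOV R3, -5 → R3=-5
MOV R5, 1 → R5=1
MOV R6, 15 → R6=15
MOV R1, 22 → R1=22
ADD R6, 6 → R6=15+6=21
MOD R6, 10 → R6=21%10=1
STORE R1, [40] → M[40]=22
MUL R6, 8 → R6=1*8=8
STORE R5, [20] → M[20]=1
LOAD R6, [20] → R6=M[20]=1
XOR R6, 20 → R6=1^20=21
ADD R3, R1 → R3=(-5)+22=17
halt.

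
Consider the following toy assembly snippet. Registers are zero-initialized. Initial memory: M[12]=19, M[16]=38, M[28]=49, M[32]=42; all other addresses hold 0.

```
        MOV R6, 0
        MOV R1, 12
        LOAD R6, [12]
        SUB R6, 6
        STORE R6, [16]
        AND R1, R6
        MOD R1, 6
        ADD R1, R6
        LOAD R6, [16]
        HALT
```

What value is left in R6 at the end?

13

MOV R6, 0 → R6=0
MOV R1, 12 → R1=12
LOAD R6, [12] → R6=M[12]=19
SUB R6, 6 → R6=19-6=13
STORE R6, [16] → M[16]=13
AND R1, R6 → R1=12&13=12
MOD R1, 6 → R1=12%6=0
ADD R1, R6 → R1=0+13=13
LOAD R6, [16] → R6=M[16]=13
halt.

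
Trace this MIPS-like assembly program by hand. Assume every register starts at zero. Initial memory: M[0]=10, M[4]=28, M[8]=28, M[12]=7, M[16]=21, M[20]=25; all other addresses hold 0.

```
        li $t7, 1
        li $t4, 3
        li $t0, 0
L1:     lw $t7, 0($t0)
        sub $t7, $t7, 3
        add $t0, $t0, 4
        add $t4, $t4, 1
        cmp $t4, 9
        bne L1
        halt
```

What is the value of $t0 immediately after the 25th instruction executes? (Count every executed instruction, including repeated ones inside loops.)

li $t7, 1 → $t7=1
li $t4, 3 → $t4=3
li $t0, 0 → $t0=0
lw $t7, 0($t0) → $t7=M[0]=10
sub $t7, $t7, 3 → $t7=10-3=7
add $t0, $t0, 4 → $t0=0+4=4
add $t4, $t4, 1 → $t4=3+1=4
cmp $t4, 9  (cmp 4,9)
bne L1: taken
lw $t7, 0($t0) → $t7=M[4]=28
sub $t7, $t7, 3 → $t7=28-3=25
add $t0, $t0, 4 → $t0=4+4=8
add $t4, $t4, 1 → $t4=4+1=5
cmp $t4, 9  (cmp 5,9)
bne L1: taken
lw $t7, 0($t0) → $t7=M[8]=28
sub $t7, $t7, 3 → $t7=28-3=25
add $t0, $t0, 4 → $t0=8+4=12
add $t4, $t4, 1 → $t4=5+1=6
cmp $t4, 9  (cmp 6,9)
bne L1: taken
lw $t7, 0($t0) → $t7=M[12]=7
sub $t7, $t7, 3 → $t7=7-3=4
add $t0, $t0, 4 → $t0=12+4=16
add $t4, $t4, 1 → $t4=6+1=7
After step 25: $t0 = 16.

16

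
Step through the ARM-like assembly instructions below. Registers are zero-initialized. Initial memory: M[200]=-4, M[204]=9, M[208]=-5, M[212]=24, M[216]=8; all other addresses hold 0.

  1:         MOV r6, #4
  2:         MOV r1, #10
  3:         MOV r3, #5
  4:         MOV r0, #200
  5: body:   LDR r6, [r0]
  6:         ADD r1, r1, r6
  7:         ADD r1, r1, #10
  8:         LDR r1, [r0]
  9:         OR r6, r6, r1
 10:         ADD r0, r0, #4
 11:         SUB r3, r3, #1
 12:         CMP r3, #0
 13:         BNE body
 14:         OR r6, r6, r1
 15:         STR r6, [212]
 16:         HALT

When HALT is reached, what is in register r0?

220

after MOV r6, #4: r6=4
after MOV r1, #10: r1=10
after MOV r3, #5: r3=5
after MOV r0, #200: r0=200
after LDR r6, [r0]: r6=M[200]=-4
after ADD r1, r1, r6: r1=10+(-4)=6
after ADD r1, r1, #10: r1=6+10=16
after LDR r1, [r0]: r1=M[200]=-4
after OR r6, r6, r1: r6=(-4)|(-4)=-4
after ADD r0, r0, #4: r0=200+4=204
after SUB r3, r3, #1: r3=5-1=4
CMP r3, #0  (cmp 4,0)
BNE body: taken
after LDR r6, [r0]: r6=M[204]=9
after ADD r1, r1, r6: r1=(-4)+9=5
after ADD r1, r1, #10: r1=5+10=15
after LDR r1, [r0]: r1=M[204]=9
after OR r6, r6, r1: r6=9|9=9
after ADD r0, r0, #4: r0=204+4=208
after SUB r3, r3, #1: r3=4-1=3
CMP r3, #0  (cmp 3,0)
BNE body: taken
after LDR r6, [r0]: r6=M[208]=-5
after ADD r1, r1, r6: r1=9+(-5)=4
after ADD r1, r1, #10: r1=4+10=14
after LDR r1, [r0]: r1=M[208]=-5
after OR r6, r6, r1: r6=(-5)|(-5)=-5
after ADD r0, r0, #4: r0=208+4=212
after SUB r3, r3, #1: r3=3-1=2
CMP r3, #0  (cmp 2,0)
BNE body: taken
after LDR r6, [r0]: r6=M[212]=24
after ADD r1, r1, r6: r1=(-5)+24=19
after ADD r1, r1, #10: r1=19+10=29
after LDR r1, [r0]: r1=M[212]=24
after OR r6, r6, r1: r6=24|24=24
after ADD r0, r0, #4: r0=212+4=216
after SUB r3, r3, #1: r3=2-1=1
CMP r3, #0  (cmp 1,0)
BNE body: taken
after LDR r6, [r0]: r6=M[216]=8
after ADD r1, r1, r6: r1=24+8=32
after ADD r1, r1, #10: r1=32+10=42
after LDR r1, [r0]: r1=M[216]=8
after OR r6, r6, r1: r6=8|8=8
after ADD r0, r0, #4: r0=216+4=220
after SUB r3, r3, #1: r3=1-1=0
CMP r3, #0  (cmp 0,0)
BNE body: not taken
after OR r6, r6, r1: r6=8|8=8
STR r6, [212] → M[212]=8
halt.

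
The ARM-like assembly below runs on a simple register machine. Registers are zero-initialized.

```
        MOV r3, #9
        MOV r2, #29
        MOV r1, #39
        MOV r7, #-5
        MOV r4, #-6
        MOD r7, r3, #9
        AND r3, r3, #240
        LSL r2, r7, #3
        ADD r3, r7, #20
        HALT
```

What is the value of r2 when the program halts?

0

r3=9
r2=29
r1=39
r7=-5
r4=-6
r7=9%9=0
r3=9&240=0
r2=0<<3=0
r3=0+20=20
halt.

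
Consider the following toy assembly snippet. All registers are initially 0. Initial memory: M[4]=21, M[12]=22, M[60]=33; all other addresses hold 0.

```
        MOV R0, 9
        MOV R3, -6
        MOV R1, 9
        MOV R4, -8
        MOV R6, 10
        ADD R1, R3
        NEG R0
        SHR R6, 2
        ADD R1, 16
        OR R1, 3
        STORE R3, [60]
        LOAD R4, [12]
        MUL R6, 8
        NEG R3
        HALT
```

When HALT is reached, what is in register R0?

after MOV R0, 9: R0=9
after MOV R3, -6: R3=-6
after MOV R1, 9: R1=9
after MOV R4, -8: R4=-8
after MOV R6, 10: R6=10
after ADD R1, R3: R1=9+(-6)=3
after NEG R0: R0=-(9)=-9
after SHR R6, 2: R6=10>>2=2
after ADD R1, 16: R1=3+16=19
after OR R1, 3: R1=19|3=19
STORE R3, [60] → M[60]=-6
after LOAD R4, [12]: R4=M[12]=22
after MUL R6, 8: R6=2*8=16
after NEG R3: R3=-(-6)=6
halt.

-9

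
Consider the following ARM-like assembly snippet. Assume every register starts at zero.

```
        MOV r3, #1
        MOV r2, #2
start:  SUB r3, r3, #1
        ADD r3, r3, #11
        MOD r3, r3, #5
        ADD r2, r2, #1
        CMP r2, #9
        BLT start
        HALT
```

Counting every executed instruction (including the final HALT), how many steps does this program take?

r3=1
r2=2
r3=1-1=0
r3=0+11=11
r3=11%5=1
r2=2+1=3
CMP r2, #9  (cmp 3,9)
BLT start: taken
r3=1-1=0
r3=0+11=11
r3=11%5=1
r2=3+1=4
CMP r2, #9  (cmp 4,9)
BLT start: taken
r3=1-1=0
r3=0+11=11
r3=11%5=1
r2=4+1=5
CMP r2, #9  (cmp 5,9)
BLT start: taken
r3=1-1=0
r3=0+11=11
r3=11%5=1
r2=5+1=6
CMP r2, #9  (cmp 6,9)
BLT start: taken
r3=1-1=0
r3=0+11=11
r3=11%5=1
r2=6+1=7
CMP r2, #9  (cmp 7,9)
BLT start: taken
r3=1-1=0
r3=0+11=11
r3=11%5=1
r2=7+1=8
CMP r2, #9  (cmp 8,9)
BLT start: taken
r3=1-1=0
r3=0+11=11
r3=11%5=1
r2=8+1=9
CMP r2, #9  (cmp 9,9)
BLT start: not taken
halt.
Total executed instructions: 45.

45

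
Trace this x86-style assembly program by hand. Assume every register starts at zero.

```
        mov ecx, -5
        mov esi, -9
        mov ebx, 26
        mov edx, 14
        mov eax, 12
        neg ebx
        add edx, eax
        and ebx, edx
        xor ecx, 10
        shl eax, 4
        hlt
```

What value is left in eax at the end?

192

mov ecx, -5 → ecx=-5
mov esi, -9 → esi=-9
mov ebx, 26 → ebx=26
mov edx, 14 → edx=14
mov eax, 12 → eax=12
neg ebx → ebx=-(26)=-26
add edx, eax → edx=14+12=26
and ebx, edx → ebx=(-26)&26=2
xor ecx, 10 → ecx=(-5)^10=-15
shl eax, 4 → eax=12<<4=192
halt.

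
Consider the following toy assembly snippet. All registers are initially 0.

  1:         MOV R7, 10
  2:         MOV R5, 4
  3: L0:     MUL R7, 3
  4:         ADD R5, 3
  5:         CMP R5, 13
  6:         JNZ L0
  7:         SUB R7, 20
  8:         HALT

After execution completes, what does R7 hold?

250

after MOV R7, 10: R7=10
after MOV R5, 4: R5=4
after MUL R7, 3: R7=10*3=30
after ADD R5, 3: R5=4+3=7
CMP R5, 13  (cmp 7,13)
JNZ L0: taken
after MUL R7, 3: R7=30*3=90
after ADD R5, 3: R5=7+3=10
CMP R5, 13  (cmp 10,13)
JNZ L0: taken
after MUL R7, 3: R7=90*3=270
after ADD R5, 3: R5=10+3=13
CMP R5, 13  (cmp 13,13)
JNZ L0: not taken
after SUB R7, 20: R7=270-20=250
halt.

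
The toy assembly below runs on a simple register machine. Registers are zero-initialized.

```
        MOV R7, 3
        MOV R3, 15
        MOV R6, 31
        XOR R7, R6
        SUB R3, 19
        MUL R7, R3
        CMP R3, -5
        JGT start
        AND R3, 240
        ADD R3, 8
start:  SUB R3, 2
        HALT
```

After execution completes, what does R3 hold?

-6

MOV R7, 3 → R7=3
MOV R3, 15 → R3=15
MOV R6, 31 → R6=31
XOR R7, R6 → R7=3^31=28
SUB R3, 19 → R3=15-19=-4
MUL R7, R3 → R7=28*(-4)=-112
CMP R3, -5  (cmp -4,-5)
JGT start: taken
SUB R3, 2 → R3=(-4)-2=-6
halt.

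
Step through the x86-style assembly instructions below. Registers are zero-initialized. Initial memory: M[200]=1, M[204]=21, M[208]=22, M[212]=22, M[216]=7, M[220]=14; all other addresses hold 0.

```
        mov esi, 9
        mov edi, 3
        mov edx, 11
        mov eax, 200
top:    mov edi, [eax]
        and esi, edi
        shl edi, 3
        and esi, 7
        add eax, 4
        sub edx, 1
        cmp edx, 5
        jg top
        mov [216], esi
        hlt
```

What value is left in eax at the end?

mov esi, 9 → esi=9
mov edi, 3 → edi=3
mov edx, 11 → edx=11
mov eax, 200 → eax=200
mov edi, [eax] → edi=M[200]=1
and esi, edi → esi=9&1=1
shl edi, 3 → edi=1<<3=8
and esi, 7 → esi=1&7=1
add eax, 4 → eax=200+4=204
sub edx, 1 → edx=11-1=10
cmp edx, 5  (cmp 10,5)
jg top: taken
mov edi, [eax] → edi=M[204]=21
and esi, edi → esi=1&21=1
shl edi, 3 → edi=21<<3=168
and esi, 7 → esi=1&7=1
add eax, 4 → eax=204+4=208
sub edx, 1 → edx=10-1=9
cmp edx, 5  (cmp 9,5)
jg top: taken
mov edi, [eax] → edi=M[208]=22
and esi, edi → esi=1&22=0
shl edi, 3 → edi=22<<3=176
and esi, 7 → esi=0&7=0
add eax, 4 → eax=208+4=212
sub edx, 1 → edx=9-1=8
cmp edx, 5  (cmp 8,5)
jg top: taken
mov edi, [eax] → edi=M[212]=22
and esi, edi → esi=0&22=0
shl edi, 3 → edi=22<<3=176
and esi, 7 → esi=0&7=0
add eax, 4 → eax=212+4=216
sub edx, 1 → edx=8-1=7
cmp edx, 5  (cmp 7,5)
jg top: taken
mov edi, [eax] → edi=M[216]=7
and esi, edi → esi=0&7=0
shl edi, 3 → edi=7<<3=56
and esi, 7 → esi=0&7=0
add eax, 4 → eax=216+4=220
sub edx, 1 → edx=7-1=6
cmp edx, 5  (cmp 6,5)
jg top: taken
mov edi, [eax] → edi=M[220]=14
and esi, edi → esi=0&14=0
shl edi, 3 → edi=14<<3=112
and esi, 7 → esi=0&7=0
add eax, 4 → eax=220+4=224
sub edx, 1 → edx=6-1=5
cmp edx, 5  (cmp 5,5)
jg top: not taken
mov [216], esi → M[216]=0
halt.

224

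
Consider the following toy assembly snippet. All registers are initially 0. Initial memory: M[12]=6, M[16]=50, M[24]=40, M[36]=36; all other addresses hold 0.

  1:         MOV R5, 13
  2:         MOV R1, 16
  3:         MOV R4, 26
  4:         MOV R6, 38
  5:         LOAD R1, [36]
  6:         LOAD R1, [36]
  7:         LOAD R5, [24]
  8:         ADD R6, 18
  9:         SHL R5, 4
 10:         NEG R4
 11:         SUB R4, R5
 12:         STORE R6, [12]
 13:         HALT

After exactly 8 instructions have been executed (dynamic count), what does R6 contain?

after MOV R5, 13: R5=13
after MOV R1, 16: R1=16
after MOV R4, 26: R4=26
after MOV R6, 38: R6=38
after LOAD R1, [36]: R1=M[36]=36
after LOAD R1, [36]: R1=M[36]=36
after LOAD R5, [24]: R5=M[24]=40
after ADD R6, 18: R6=38+18=56
After step 8: R6 = 56.

56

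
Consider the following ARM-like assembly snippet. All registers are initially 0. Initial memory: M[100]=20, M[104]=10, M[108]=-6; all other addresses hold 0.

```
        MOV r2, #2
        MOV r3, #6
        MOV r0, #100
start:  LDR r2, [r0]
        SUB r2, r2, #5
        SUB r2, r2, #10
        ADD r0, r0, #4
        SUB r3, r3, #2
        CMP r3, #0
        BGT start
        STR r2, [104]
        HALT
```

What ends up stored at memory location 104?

MOV r2, #2 → r2=2
MOV r3, #6 → r3=6
MOV r0, #100 → r0=100
LDR r2, [r0] → r2=M[100]=20
SUB r2, r2, #5 → r2=20-5=15
SUB r2, r2, #10 → r2=15-10=5
ADD r0, r0, #4 → r0=100+4=104
SUB r3, r3, #2 → r3=6-2=4
CMP r3, #0  (cmp 4,0)
BGT start: taken
LDR r2, [r0] → r2=M[104]=10
SUB r2, r2, #5 → r2=10-5=5
SUB r2, r2, #10 → r2=5-10=-5
ADD r0, r0, #4 → r0=104+4=108
SUB r3, r3, #2 → r3=4-2=2
CMP r3, #0  (cmp 2,0)
BGT start: taken
LDR r2, [r0] → r2=M[108]=-6
SUB r2, r2, #5 → r2=(-6)-5=-11
SUB r2, r2, #10 → r2=(-11)-10=-21
ADD r0, r0, #4 → r0=108+4=112
SUB r3, r3, #2 → r3=2-2=0
CMP r3, #0  (cmp 0,0)
BGT start: not taken
STR r2, [104] → M[104]=-21
halt.

-21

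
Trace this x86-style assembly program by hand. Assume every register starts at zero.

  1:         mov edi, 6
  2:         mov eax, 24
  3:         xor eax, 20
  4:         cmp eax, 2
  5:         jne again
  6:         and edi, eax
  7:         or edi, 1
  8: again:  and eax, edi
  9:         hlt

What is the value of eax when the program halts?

4

mov edi, 6 → edi=6
mov eax, 24 → eax=24
xor eax, 20 → eax=24^20=12
cmp eax, 2  (cmp 12,2)
jne again: taken
and eax, edi → eax=12&6=4
halt.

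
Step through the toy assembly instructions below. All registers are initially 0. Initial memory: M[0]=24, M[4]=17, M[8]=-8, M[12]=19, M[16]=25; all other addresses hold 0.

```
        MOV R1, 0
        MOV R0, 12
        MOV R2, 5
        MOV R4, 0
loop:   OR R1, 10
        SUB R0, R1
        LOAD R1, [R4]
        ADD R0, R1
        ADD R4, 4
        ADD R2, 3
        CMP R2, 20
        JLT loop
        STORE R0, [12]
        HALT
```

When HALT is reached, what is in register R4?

after MOV R1, 0: R1=0
after MOV R0, 12: R0=12
after MOV R2, 5: R2=5
after MOV R4, 0: R4=0
after OR R1, 10: R1=0|10=10
after SUB R0, R1: R0=12-10=2
after LOAD R1, [R4]: R1=M[0]=24
after ADD R0, R1: R0=2+24=26
after ADD R4, 4: R4=0+4=4
after ADD R2, 3: R2=5+3=8
CMP R2, 20  (cmp 8,20)
JLT loop: taken
after OR R1, 10: R1=24|10=26
after SUB R0, R1: R0=26-26=0
after LOAD R1, [R4]: R1=M[4]=17
after ADD R0, R1: R0=0+17=17
after ADD R4, 4: R4=4+4=8
after ADD R2, 3: R2=8+3=11
CMP R2, 20  (cmp 11,20)
JLT loop: taken
after OR R1, 10: R1=17|10=27
after SUB R0, R1: R0=17-27=-10
after LOAD R1, [R4]: R1=M[8]=-8
after ADD R0, R1: R0=(-10)+(-8)=-18
after ADD R4, 4: R4=8+4=12
after ADD R2, 3: R2=11+3=14
CMP R2, 20  (cmp 14,20)
JLT loop: taken
after OR R1, 10: R1=(-8)|10=-6
after SUB R0, R1: R0=(-18)-(-6)=-12
after LOAD R1, [R4]: R1=M[12]=19
after ADD R0, R1: R0=(-12)+19=7
after ADD R4, 4: R4=12+4=16
after ADD R2, 3: R2=14+3=17
CMP R2, 20  (cmp 17,20)
JLT loop: taken
after OR R1, 10: R1=19|10=27
after SUB R0, R1: R0=7-27=-20
after LOAD R1, [R4]: R1=M[16]=25
after ADD R0, R1: R0=(-20)+25=5
after ADD R4, 4: R4=16+4=20
after ADD R2, 3: R2=17+3=20
CMP R2, 20  (cmp 20,20)
JLT loop: not taken
STORE R0, [12] → M[12]=5
halt.

20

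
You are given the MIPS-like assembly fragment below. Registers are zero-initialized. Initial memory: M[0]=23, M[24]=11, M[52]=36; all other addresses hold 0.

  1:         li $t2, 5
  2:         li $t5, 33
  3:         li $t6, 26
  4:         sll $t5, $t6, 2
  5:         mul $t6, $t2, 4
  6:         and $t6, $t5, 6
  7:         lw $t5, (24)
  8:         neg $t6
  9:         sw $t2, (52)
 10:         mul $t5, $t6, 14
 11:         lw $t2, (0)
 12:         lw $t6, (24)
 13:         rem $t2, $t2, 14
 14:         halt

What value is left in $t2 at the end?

li $t2, 5 → $t2=5
li $t5, 33 → $t5=33
li $t6, 26 → $t6=26
sll $t5, $t6, 2 → $t5=26<<2=104
mul $t6, $t2, 4 → $t6=5*4=20
and $t6, $t5, 6 → $t6=104&6=0
lw $t5, (24) → $t5=M[24]=11
neg $t6 → $t6=-(0)=0
sw $t2, (52) → M[52]=5
mul $t5, $t6, 14 → $t5=0*14=0
lw $t2, (0) → $t2=M[0]=23
lw $t6, (24) → $t6=M[24]=11
rem $t2, $t2, 14 → $t2=23%14=9
halt.

9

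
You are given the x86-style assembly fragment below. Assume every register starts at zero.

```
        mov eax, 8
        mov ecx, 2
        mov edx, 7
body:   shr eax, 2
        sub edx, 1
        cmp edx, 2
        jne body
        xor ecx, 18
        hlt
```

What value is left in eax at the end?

0

after mov eax, 8: eax=8
after mov ecx, 2: ecx=2
after mov edx, 7: edx=7
after shr eax, 2: eax=8>>2=2
after sub edx, 1: edx=7-1=6
cmp edx, 2  (cmp 6,2)
jne body: taken
after shr eax, 2: eax=2>>2=0
after sub edx, 1: edx=6-1=5
cmp edx, 2  (cmp 5,2)
jne body: taken
after shr eax, 2: eax=0>>2=0
after sub edx, 1: edx=5-1=4
cmp edx, 2  (cmp 4,2)
jne body: taken
after shr eax, 2: eax=0>>2=0
after sub edx, 1: edx=4-1=3
cmp edx, 2  (cmp 3,2)
jne body: taken
after shr eax, 2: eax=0>>2=0
after sub edx, 1: edx=3-1=2
cmp edx, 2  (cmp 2,2)
jne body: not taken
after xor ecx, 18: ecx=2^18=16
halt.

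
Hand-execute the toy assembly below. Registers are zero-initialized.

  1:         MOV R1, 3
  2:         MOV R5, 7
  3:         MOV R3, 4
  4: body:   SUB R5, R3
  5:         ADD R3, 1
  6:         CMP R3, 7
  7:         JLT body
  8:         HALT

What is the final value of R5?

-8

R1=3
R5=7
R3=4
R5=7-4=3
R3=4+1=5
CMP R3, 7  (cmp 5,7)
JLT body: taken
R5=3-5=-2
R3=5+1=6
CMP R3, 7  (cmp 6,7)
JLT body: taken
R5=(-2)-6=-8
R3=6+1=7
CMP R3, 7  (cmp 7,7)
JLT body: not taken
halt.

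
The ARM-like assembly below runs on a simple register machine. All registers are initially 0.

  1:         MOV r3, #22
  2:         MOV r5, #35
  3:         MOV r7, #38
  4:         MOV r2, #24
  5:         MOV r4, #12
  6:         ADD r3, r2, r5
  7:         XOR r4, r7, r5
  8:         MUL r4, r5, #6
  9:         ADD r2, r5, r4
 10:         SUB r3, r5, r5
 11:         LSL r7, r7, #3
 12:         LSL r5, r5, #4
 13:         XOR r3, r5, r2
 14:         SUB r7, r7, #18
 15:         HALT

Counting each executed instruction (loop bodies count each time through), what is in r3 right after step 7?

59

r3=22
r5=35
r7=38
r2=24
r4=12
r3=24+35=59
r4=38^35=5
After step 7: r3 = 59.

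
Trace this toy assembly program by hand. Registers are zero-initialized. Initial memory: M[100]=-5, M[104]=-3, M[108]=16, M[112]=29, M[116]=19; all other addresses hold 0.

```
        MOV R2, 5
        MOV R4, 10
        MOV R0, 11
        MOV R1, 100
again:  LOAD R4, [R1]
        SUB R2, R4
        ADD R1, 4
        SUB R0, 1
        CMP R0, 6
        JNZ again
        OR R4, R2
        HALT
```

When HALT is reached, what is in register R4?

-33

after MOV R2, 5: R2=5
after MOV R4, 10: R4=10
after MOV R0, 11: R0=11
after MOV R1, 100: R1=100
after LOAD R4, [R1]: R4=M[100]=-5
after SUB R2, R4: R2=5-(-5)=10
after ADD R1, 4: R1=100+4=104
after SUB R0, 1: R0=11-1=10
CMP R0, 6  (cmp 10,6)
JNZ again: taken
after LOAD R4, [R1]: R4=M[104]=-3
after SUB R2, R4: R2=10-(-3)=13
after ADD R1, 4: R1=104+4=108
after SUB R0, 1: R0=10-1=9
CMP R0, 6  (cmp 9,6)
JNZ again: taken
after LOAD R4, [R1]: R4=M[108]=16
after SUB R2, R4: R2=13-16=-3
after ADD R1, 4: R1=108+4=112
after SUB R0, 1: R0=9-1=8
CMP R0, 6  (cmp 8,6)
JNZ again: taken
after LOAD R4, [R1]: R4=M[112]=29
after SUB R2, R4: R2=(-3)-29=-32
after ADD R1, 4: R1=112+4=116
after SUB R0, 1: R0=8-1=7
CMP R0, 6  (cmp 7,6)
JNZ again: taken
after LOAD R4, [R1]: R4=M[116]=19
after SUB R2, R4: R2=(-32)-19=-51
after ADD R1, 4: R1=116+4=120
after SUB R0, 1: R0=7-1=6
CMP R0, 6  (cmp 6,6)
JNZ again: not taken
after OR R4, R2: R4=19|(-51)=-33
halt.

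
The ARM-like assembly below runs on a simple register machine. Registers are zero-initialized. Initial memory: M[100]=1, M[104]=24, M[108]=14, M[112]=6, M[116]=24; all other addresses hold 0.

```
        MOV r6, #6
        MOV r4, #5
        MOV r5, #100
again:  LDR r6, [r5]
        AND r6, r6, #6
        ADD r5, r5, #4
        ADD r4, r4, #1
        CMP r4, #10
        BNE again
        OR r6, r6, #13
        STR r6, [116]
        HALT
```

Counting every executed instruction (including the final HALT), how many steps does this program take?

r6=6
r4=5
r5=100
r6=M[100]=1
r6=1&6=0
r5=100+4=104
r4=5+1=6
CMP r4, #10  (cmp 6,10)
BNE again: taken
r6=M[104]=24
r6=24&6=0
r5=104+4=108
r4=6+1=7
CMP r4, #10  (cmp 7,10)
BNE again: taken
r6=M[108]=14
r6=14&6=6
r5=108+4=112
r4=7+1=8
CMP r4, #10  (cmp 8,10)
BNE again: taken
r6=M[112]=6
r6=6&6=6
r5=112+4=116
r4=8+1=9
CMP r4, #10  (cmp 9,10)
BNE again: taken
r6=M[116]=24
r6=24&6=0
r5=116+4=120
r4=9+1=10
CMP r4, #10  (cmp 10,10)
BNE again: not taken
r6=0|13=13
STR r6, [116] → M[116]=13
halt.
Total executed instructions: 36.

36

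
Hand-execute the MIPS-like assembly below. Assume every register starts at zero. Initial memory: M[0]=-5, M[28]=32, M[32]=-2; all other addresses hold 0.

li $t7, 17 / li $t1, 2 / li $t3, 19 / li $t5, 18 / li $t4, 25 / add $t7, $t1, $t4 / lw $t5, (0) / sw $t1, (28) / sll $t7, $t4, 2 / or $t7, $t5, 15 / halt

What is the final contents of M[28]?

2

after li $t7, 17: $t7=17
after li $t1, 2: $t1=2
after li $t3, 19: $t3=19
after li $t5, 18: $t5=18
after li $t4, 25: $t4=25
after add $t7, $t1, $t4: $t7=2+25=27
after lw $t5, (0): $t5=M[0]=-5
sw $t1, (28) → M[28]=2
after sll $t7, $t4, 2: $t7=25<<2=100
after or $t7, $t5, 15: $t7=(-5)|15=-1
halt.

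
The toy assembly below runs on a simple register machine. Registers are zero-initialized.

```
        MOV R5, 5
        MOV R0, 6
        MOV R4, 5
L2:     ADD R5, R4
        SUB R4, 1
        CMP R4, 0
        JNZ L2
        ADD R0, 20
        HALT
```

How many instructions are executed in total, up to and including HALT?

25

R5=5
R0=6
R4=5
R5=5+5=10
R4=5-1=4
CMP R4, 0  (cmp 4,0)
JNZ L2: taken
R5=10+4=14
R4=4-1=3
CMP R4, 0  (cmp 3,0)
JNZ L2: taken
R5=14+3=17
R4=3-1=2
CMP R4, 0  (cmp 2,0)
JNZ L2: taken
R5=17+2=19
R4=2-1=1
CMP R4, 0  (cmp 1,0)
JNZ L2: taken
R5=19+1=20
R4=1-1=0
CMP R4, 0  (cmp 0,0)
JNZ L2: not taken
R0=6+20=26
halt.
Total executed instructions: 25.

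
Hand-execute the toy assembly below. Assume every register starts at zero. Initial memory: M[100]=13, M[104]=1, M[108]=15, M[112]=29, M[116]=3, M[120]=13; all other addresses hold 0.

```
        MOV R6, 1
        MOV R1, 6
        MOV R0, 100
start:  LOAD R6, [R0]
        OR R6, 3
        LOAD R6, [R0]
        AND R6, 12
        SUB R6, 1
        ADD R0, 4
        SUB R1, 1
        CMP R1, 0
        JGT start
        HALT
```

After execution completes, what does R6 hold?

11

MOV R6, 1 → R6=1
MOV R1, 6 → R1=6
MOV R0, 100 → R0=100
LOAD R6, [R0] → R6=M[100]=13
OR R6, 3 → R6=13|3=15
LOAD R6, [R0] → R6=M[100]=13
AND R6, 12 → R6=13&12=12
SUB R6, 1 → R6=12-1=11
ADD R0, 4 → R0=100+4=104
SUB R1, 1 → R1=6-1=5
CMP R1, 0  (cmp 5,0)
JGT start: taken
LOAD R6, [R0] → R6=M[104]=1
OR R6, 3 → R6=1|3=3
LOAD R6, [R0] → R6=M[104]=1
AND R6, 12 → R6=1&12=0
SUB R6, 1 → R6=0-1=-1
ADD R0, 4 → R0=104+4=108
SUB R1, 1 → R1=5-1=4
CMP R1, 0  (cmp 4,0)
JGT start: taken
LOAD R6, [R0] → R6=M[108]=15
OR R6, 3 → R6=15|3=15
LOAD R6, [R0] → R6=M[108]=15
AND R6, 12 → R6=15&12=12
SUB R6, 1 → R6=12-1=11
ADD R0, 4 → R0=108+4=112
SUB R1, 1 → R1=4-1=3
CMP R1, 0  (cmp 3,0)
JGT start: taken
LOAD R6, [R0] → R6=M[112]=29
OR R6, 3 → R6=29|3=31
LOAD R6, [R0] → R6=M[112]=29
AND R6, 12 → R6=29&12=12
SUB R6, 1 → R6=12-1=11
ADD R0, 4 → R0=112+4=116
SUB R1, 1 → R1=3-1=2
CMP R1, 0  (cmp 2,0)
JGT start: taken
LOAD R6, [R0] → R6=M[116]=3
OR R6, 3 → R6=3|3=3
LOAD R6, [R0] → R6=M[116]=3
AND R6, 12 → R6=3&12=0
SUB R6, 1 → R6=0-1=-1
ADD R0, 4 → R0=116+4=120
SUB R1, 1 → R1=2-1=1
CMP R1, 0  (cmp 1,0)
JGT start: taken
LOAD R6, [R0] → R6=M[120]=13
OR R6, 3 → R6=13|3=15
LOAD R6, [R0] → R6=M[120]=13
AND R6, 12 → R6=13&12=12
SUB R6, 1 → R6=12-1=11
ADD R0, 4 → R0=120+4=124
SUB R1, 1 → R1=1-1=0
CMP R1, 0  (cmp 0,0)
JGT start: not taken
halt.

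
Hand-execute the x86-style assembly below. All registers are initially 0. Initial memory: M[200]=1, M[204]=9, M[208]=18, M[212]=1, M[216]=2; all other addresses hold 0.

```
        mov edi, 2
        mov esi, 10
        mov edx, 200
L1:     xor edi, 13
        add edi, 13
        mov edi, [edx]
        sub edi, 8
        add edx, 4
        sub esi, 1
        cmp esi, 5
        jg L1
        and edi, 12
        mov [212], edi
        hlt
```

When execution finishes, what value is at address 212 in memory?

8

mov edi, 2 → edi=2
mov esi, 10 → esi=10
mov edx, 200 → edx=200
xor edi, 13 → edi=2^13=15
add edi, 13 → edi=15+13=28
mov edi, [edx] → edi=M[200]=1
sub edi, 8 → edi=1-8=-7
add edx, 4 → edx=200+4=204
sub esi, 1 → esi=10-1=9
cmp esi, 5  (cmp 9,5)
jg L1: taken
xor edi, 13 → edi=(-7)^13=-12
add edi, 13 → edi=(-12)+13=1
mov edi, [edx] → edi=M[204]=9
sub edi, 8 → edi=9-8=1
add edx, 4 → edx=204+4=208
sub esi, 1 → esi=9-1=8
cmp esi, 5  (cmp 8,5)
jg L1: taken
xor edi, 13 → edi=1^13=12
add edi, 13 → edi=12+13=25
mov edi, [edx] → edi=M[208]=18
sub edi, 8 → edi=18-8=10
add edx, 4 → edx=208+4=212
sub esi, 1 → esi=8-1=7
cmp esi, 5  (cmp 7,5)
jg L1: taken
xor edi, 13 → edi=10^13=7
add edi, 13 → edi=7+13=20
mov edi, [edx] → edi=M[212]=1
sub edi, 8 → edi=1-8=-7
add edx, 4 → edx=212+4=216
sub esi, 1 → esi=7-1=6
cmp esi, 5  (cmp 6,5)
jg L1: taken
xor edi, 13 → edi=(-7)^13=-12
add edi, 13 → edi=(-12)+13=1
mov edi, [edx] → edi=M[216]=2
sub edi, 8 → edi=2-8=-6
add edx, 4 → edx=216+4=220
sub esi, 1 → esi=6-1=5
cmp esi, 5  (cmp 5,5)
jg L1: not taken
and edi, 12 → edi=(-6)&12=8
mov [212], edi → M[212]=8
halt.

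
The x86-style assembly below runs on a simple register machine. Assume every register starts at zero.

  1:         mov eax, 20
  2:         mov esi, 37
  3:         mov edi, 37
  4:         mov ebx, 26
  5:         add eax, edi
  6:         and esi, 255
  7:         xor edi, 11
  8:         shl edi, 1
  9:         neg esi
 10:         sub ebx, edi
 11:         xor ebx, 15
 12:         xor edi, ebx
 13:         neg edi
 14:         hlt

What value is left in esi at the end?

eax=20
esi=37
edi=37
ebx=26
eax=20+37=57
esi=37&255=37
edi=37^11=46
edi=46<<1=92
esi=-(37)=-37
ebx=26-92=-66
ebx=(-66)^15=-79
edi=92^(-79)=-19
edi=-(-19)=19
halt.

-37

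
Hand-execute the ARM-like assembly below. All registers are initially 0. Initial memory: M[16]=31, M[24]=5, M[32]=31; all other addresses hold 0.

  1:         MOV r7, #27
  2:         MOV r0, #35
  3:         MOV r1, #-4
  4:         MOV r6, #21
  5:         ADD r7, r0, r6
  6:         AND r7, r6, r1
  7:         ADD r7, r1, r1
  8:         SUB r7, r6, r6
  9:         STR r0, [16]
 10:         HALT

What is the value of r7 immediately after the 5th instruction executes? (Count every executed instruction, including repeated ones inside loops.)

56

r7=27
r0=35
r1=-4
r6=21
r7=35+21=56
After step 5: r7 = 56.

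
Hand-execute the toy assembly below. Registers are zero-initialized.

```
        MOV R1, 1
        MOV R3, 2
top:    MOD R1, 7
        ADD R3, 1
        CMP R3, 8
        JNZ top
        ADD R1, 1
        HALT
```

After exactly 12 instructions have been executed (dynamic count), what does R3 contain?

MOV R1, 1 → R1=1
MOV R3, 2 → R3=2
MOD R1, 7 → R1=1%7=1
ADD R3, 1 → R3=2+1=3
CMP R3, 8  (cmp 3,8)
JNZ top: taken
MOD R1, 7 → R1=1%7=1
ADD R3, 1 → R3=3+1=4
CMP R3, 8  (cmp 4,8)
JNZ top: taken
MOD R1, 7 → R1=1%7=1
ADD R3, 1 → R3=4+1=5
After step 12: R3 = 5.

5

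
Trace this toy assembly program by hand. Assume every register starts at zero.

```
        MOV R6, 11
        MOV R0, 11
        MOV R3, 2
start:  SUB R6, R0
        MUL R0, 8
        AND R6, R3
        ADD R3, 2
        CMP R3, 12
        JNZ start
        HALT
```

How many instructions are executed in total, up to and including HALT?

MOV R6, 11 → R6=11
MOV R0, 11 → R0=11
MOV R3, 2 → R3=2
SUB R6, R0 → R6=11-11=0
MUL R0, 8 → R0=11*8=88
AND R6, R3 → R6=0&2=0
ADD R3, 2 → R3=2+2=4
CMP R3, 12  (cmp 4,12)
JNZ start: taken
SUB R6, R0 → R6=0-88=-88
MUL R0, 8 → R0=88*8=704
AND R6, R3 → R6=(-88)&4=0
ADD R3, 2 → R3=4+2=6
CMP R3, 12  (cmp 6,12)
JNZ start: taken
SUB R6, R0 → R6=0-704=-704
MUL R0, 8 → R0=704*8=5632
AND R6, R3 → R6=(-704)&6=0
ADD R3, 2 → R3=6+2=8
CMP R3, 12  (cmp 8,12)
JNZ start: taken
SUB R6, R0 → R6=0-5632=-5632
MUL R0, 8 → R0=5632*8=45056
AND R6, R3 → R6=(-5632)&8=0
ADD R3, 2 → R3=8+2=10
CMP R3, 12  (cmp 10,12)
JNZ start: taken
SUB R6, R0 → R6=0-45056=-45056
MUL R0, 8 → R0=45056*8=360448
AND R6, R3 → R6=(-45056)&10=0
ADD R3, 2 → R3=10+2=12
CMP R3, 12  (cmp 12,12)
JNZ start: not taken
halt.
Total executed instructions: 34.

34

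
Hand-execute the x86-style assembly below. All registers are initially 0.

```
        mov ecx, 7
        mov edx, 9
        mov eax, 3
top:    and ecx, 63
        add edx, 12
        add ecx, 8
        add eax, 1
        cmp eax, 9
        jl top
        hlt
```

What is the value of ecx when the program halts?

after mov ecx, 7: ecx=7
after mov edx, 9: edx=9
after mov eax, 3: eax=3
after and ecx, 63: ecx=7&63=7
after add edx, 12: edx=9+12=21
after add ecx, 8: ecx=7+8=15
after add eax, 1: eax=3+1=4
cmp eax, 9  (cmp 4,9)
jl top: taken
after and ecx, 63: ecx=15&63=15
after add edx, 12: edx=21+12=33
after add ecx, 8: ecx=15+8=23
after add eax, 1: eax=4+1=5
cmp eax, 9  (cmp 5,9)
jl top: taken
after and ecx, 63: ecx=23&63=23
after add edx, 12: edx=33+12=45
after add ecx, 8: ecx=23+8=31
after add eax, 1: eax=5+1=6
cmp eax, 9  (cmp 6,9)
jl top: taken
after and ecx, 63: ecx=31&63=31
after add edx, 12: edx=45+12=57
after add ecx, 8: ecx=31+8=39
after add eax, 1: eax=6+1=7
cmp eax, 9  (cmp 7,9)
jl top: taken
after and ecx, 63: ecx=39&63=39
after add edx, 12: edx=57+12=69
after add ecx, 8: ecx=39+8=47
after add eax, 1: eax=7+1=8
cmp eax, 9  (cmp 8,9)
jl top: taken
after and ecx, 63: ecx=47&63=47
after add edx, 12: edx=69+12=81
after add ecx, 8: ecx=47+8=55
after add eax, 1: eax=8+1=9
cmp eax, 9  (cmp 9,9)
jl top: not taken
halt.

55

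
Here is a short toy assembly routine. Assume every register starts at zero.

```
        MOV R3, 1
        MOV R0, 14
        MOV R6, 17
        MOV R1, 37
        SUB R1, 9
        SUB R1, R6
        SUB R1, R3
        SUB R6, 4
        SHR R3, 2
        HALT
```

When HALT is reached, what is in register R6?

13

after MOV R3, 1: R3=1
after MOV R0, 14: R0=14
after MOV R6, 17: R6=17
after MOV R1, 37: R1=37
after SUB R1, 9: R1=37-9=28
after SUB R1, R6: R1=28-17=11
after SUB R1, R3: R1=11-1=10
after SUB R6, 4: R6=17-4=13
after SHR R3, 2: R3=1>>2=0
halt.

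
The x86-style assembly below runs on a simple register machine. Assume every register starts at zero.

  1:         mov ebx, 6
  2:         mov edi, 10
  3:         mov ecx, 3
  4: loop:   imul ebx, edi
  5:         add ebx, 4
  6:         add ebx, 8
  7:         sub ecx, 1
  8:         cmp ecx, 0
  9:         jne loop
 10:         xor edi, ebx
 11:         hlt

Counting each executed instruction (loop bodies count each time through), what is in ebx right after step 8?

mov ebx, 6 → ebx=6
mov edi, 10 → edi=10
mov ecx, 3 → ecx=3
imul ebx, edi → ebx=6*10=60
add ebx, 4 → ebx=60+4=64
add ebx, 8 → ebx=64+8=72
sub ecx, 1 → ecx=3-1=2
cmp ecx, 0  (cmp 2,0)
After step 8: ebx = 72.

72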